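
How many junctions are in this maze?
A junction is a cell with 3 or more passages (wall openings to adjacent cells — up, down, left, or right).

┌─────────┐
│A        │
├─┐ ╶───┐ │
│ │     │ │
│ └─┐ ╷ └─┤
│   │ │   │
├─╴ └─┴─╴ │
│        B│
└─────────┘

Checking each cell for number of passages:

Junctions found (3+ passages):
  (0, 1): 3 passages
  (1, 2): 3 passages
  (3, 1): 3 passages
Total junctions: 3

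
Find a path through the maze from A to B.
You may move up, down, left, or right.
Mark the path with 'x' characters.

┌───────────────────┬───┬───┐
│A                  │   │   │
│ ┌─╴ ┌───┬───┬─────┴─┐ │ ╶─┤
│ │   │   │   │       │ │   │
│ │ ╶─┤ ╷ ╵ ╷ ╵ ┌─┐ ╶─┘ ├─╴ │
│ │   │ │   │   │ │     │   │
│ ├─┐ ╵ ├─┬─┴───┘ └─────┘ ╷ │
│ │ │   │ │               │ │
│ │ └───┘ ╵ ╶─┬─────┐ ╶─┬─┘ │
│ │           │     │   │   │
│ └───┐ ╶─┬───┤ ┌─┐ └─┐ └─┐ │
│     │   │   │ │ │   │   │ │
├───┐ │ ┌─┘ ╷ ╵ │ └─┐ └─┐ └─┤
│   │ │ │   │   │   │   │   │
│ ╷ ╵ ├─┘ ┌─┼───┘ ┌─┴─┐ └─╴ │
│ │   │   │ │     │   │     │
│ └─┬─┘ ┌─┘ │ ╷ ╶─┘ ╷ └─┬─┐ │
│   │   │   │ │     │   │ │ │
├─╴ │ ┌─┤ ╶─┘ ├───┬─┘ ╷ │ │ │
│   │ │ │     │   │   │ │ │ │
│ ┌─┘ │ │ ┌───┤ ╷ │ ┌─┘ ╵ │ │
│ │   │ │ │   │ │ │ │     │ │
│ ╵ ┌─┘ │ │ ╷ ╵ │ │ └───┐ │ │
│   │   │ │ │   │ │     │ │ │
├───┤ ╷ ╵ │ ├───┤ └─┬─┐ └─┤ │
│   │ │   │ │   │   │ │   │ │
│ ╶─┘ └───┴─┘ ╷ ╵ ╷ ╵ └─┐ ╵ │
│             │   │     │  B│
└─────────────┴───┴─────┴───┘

Finding the shortest path through the maze:
Path length: 50 steps
Directions: down → down → down → down → down → right → right → down → down → left → up → left → down → down → right → down → left → down → down → right → up → right → up → up → right → up → right → up → right → up → right → down → right → up → up → right → right → down → right → down → right → down → right → right → down → down → down → down → down → down

Solution:

┌───────────────────┬───┬───┐
│A                  │   │   │
│ ┌─╴ ┌───┬───┬─────┴─┐ │ ╶─┤
│x│   │   │   │       │ │   │
│ │ ╶─┤ ╷ ╵ ╷ ╵ ┌─┐ ╶─┘ ├─╴ │
│x│   │ │   │   │ │     │   │
│ ├─┐ ╵ ├─┬─┴───┘ └─────┘ ╷ │
│x│ │   │ │               │ │
│ │ └───┘ ╵ ╶─┬─────┐ ╶─┬─┘ │
│x│           │x x x│   │   │
│ └───┐ ╶─┬───┤ ┌─┐ └─┐ └─┐ │
│x x x│   │x x│x│ │x x│   │ │
├───┐ │ ┌─┘ ╷ ╵ │ └─┐ └─┐ └─┤
│x x│x│ │x x│x x│   │x x│   │
│ ╷ ╵ ├─┘ ┌─┼───┘ ┌─┴─┐ └─╴ │
│x│x x│x x│ │     │   │x x x│
│ └─┬─┘ ┌─┘ │ ╷ ╶─┘ ╷ └─┬─┐ │
│x x│x x│   │ │     │   │ │x│
├─╴ │ ┌─┤ ╶─┘ ├───┬─┘ ╷ │ │ │
│x x│x│ │     │   │   │ │ │x│
│ ┌─┘ │ │ ┌───┤ ╷ │ ┌─┘ ╵ │ │
│x│x x│ │ │   │ │ │ │     │x│
│ ╵ ┌─┘ │ │ ╷ ╵ │ │ └───┐ │ │
│x x│   │ │ │   │ │     │ │x│
├───┤ ╷ ╵ │ ├───┤ └─┬─┐ └─┤ │
│   │ │   │ │   │   │ │   │x│
│ ╶─┘ └───┴─┘ ╷ ╵ ╷ ╵ └─┐ ╵ │
│             │   │     │  B│
└─────────────┴───┴─────┴───┘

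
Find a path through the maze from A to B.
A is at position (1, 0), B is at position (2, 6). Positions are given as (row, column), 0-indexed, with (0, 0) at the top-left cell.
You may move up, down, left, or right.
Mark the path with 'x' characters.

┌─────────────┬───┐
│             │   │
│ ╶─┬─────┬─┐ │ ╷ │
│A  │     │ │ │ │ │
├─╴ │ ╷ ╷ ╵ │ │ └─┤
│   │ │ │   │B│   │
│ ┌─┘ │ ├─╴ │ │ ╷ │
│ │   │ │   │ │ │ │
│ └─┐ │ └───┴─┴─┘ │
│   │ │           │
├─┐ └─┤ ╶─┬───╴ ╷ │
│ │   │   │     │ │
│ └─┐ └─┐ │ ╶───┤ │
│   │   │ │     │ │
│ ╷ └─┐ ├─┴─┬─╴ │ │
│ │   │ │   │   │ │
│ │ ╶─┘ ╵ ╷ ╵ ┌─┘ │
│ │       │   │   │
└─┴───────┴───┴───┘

Finding the shortest path from (1, 0) to (2, 6):
Path length: 9 steps
Directions: up → right → right → right → right → right → right → down → down

Solution:

┌─────────────┬───┐
│x x x x x x x│   │
│ ╶─┬─────┬─┐ │ ╷ │
│A  │     │ │x│ │ │
├─╴ │ ╷ ╷ ╵ │ │ └─┤
│   │ │ │   │B│   │
│ ┌─┘ │ ├─╴ │ │ ╷ │
│ │   │ │   │ │ │ │
│ └─┐ │ └───┴─┴─┘ │
│   │ │           │
├─┐ └─┤ ╶─┬───╴ ╷ │
│ │   │   │     │ │
│ └─┐ └─┐ │ ╶───┤ │
│   │   │ │     │ │
│ ╷ └─┐ ├─┴─┬─╴ │ │
│ │   │ │   │   │ │
│ │ ╶─┘ ╵ ╷ ╵ ┌─┘ │
│ │       │   │   │
└─┴───────┴───┴───┘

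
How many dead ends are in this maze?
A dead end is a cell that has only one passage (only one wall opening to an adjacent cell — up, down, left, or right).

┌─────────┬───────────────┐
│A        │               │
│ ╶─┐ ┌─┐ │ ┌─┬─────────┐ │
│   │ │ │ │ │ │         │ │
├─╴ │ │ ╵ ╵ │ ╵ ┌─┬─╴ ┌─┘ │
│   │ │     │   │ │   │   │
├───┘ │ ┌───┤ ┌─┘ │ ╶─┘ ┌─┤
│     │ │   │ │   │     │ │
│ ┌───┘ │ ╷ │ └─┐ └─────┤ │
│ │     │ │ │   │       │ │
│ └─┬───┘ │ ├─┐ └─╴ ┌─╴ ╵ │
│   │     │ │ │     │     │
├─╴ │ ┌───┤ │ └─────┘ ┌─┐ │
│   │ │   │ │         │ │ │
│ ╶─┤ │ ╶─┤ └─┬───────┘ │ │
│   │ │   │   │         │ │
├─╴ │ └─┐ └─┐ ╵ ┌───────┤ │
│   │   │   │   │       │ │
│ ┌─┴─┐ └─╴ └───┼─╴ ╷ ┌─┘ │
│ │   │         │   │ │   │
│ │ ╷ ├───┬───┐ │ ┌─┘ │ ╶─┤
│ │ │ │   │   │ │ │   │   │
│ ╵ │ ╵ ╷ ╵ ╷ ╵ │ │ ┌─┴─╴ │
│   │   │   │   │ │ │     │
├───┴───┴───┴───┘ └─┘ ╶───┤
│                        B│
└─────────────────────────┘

Checking each cell for number of passages:

Dead ends found at positions:
  (1, 3)
  (1, 6)
  (1, 11)
  (2, 0)
  (2, 8)
  (3, 7)
  (3, 12)
  (4, 1)
  (5, 6)
  (6, 4)
  (6, 11)
  (8, 8)
  (8, 11)
  (11, 9)
  (12, 0)
  (12, 12)
Total dead ends: 16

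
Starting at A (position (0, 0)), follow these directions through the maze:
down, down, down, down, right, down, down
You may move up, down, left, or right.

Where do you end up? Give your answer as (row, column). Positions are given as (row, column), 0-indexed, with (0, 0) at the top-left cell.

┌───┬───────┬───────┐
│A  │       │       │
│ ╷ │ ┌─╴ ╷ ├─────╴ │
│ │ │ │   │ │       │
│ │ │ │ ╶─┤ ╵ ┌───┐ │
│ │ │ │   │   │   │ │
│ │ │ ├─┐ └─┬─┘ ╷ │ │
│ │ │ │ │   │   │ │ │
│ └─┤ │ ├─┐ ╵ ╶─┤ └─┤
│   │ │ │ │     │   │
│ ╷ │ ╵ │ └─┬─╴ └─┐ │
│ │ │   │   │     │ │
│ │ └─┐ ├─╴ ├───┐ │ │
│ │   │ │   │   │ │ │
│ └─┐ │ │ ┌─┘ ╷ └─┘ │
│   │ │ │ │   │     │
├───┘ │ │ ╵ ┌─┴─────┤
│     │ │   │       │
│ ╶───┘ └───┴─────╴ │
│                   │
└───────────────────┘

Following directions step by step:
Start: (0, 0)
  down: (0, 0) → (1, 0)
  down: (1, 0) → (2, 0)
  down: (2, 0) → (3, 0)
  down: (3, 0) → (4, 0)
  right: (4, 0) → (4, 1)
  down: (4, 1) → (5, 1)
  down: (5, 1) → (6, 1)
Final position: (6, 1)

Path taken:

┌───┬───────┬───────┐
│A  │       │       │
│ ╷ │ ┌─╴ ╷ ├─────╴ │
│↓│ │ │   │ │       │
│ │ │ │ ╶─┤ ╵ ┌───┐ │
│↓│ │ │   │   │   │ │
│ │ │ ├─┐ └─┬─┘ ╷ │ │
│↓│ │ │ │   │   │ │ │
│ └─┤ │ ├─┐ ╵ ╶─┤ └─┤
│↳ ↓│ │ │ │     │   │
│ ╷ │ ╵ │ └─┬─╴ └─┐ │
│ │↓│   │   │     │ │
│ │ └─┐ ├─╴ ├───┐ │ │
│ │B  │ │   │   │ │ │
│ └─┐ │ │ ┌─┘ ╷ └─┘ │
│   │ │ │ │   │     │
├───┘ │ │ ╵ ┌─┴─────┤
│     │ │   │       │
│ ╶───┘ └───┴─────╴ │
│                   │
└───────────────────┘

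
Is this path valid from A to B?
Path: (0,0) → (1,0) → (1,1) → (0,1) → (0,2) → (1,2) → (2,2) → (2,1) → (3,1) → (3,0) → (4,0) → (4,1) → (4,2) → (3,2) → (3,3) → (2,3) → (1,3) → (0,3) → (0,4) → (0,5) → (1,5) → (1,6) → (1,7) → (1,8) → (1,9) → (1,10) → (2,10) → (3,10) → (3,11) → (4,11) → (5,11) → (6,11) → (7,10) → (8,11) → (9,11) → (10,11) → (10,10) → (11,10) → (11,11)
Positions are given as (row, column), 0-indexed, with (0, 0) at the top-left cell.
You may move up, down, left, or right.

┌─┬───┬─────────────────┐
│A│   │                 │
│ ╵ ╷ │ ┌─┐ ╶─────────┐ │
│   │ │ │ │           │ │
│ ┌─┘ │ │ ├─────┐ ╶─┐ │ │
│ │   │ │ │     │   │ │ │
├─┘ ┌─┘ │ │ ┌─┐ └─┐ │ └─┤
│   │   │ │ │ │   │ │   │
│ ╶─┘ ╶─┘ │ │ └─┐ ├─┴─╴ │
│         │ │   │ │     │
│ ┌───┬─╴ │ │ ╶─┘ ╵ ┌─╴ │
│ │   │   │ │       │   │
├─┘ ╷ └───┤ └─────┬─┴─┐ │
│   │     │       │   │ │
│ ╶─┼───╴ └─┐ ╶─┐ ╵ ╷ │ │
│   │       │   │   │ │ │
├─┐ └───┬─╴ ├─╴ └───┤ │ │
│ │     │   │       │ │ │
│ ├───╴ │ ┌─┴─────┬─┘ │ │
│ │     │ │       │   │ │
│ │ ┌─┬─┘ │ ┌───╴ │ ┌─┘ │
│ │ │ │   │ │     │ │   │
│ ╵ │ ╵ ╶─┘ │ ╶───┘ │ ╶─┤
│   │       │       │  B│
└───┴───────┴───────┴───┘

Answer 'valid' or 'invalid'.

Checking path validity:
Result: Invalid move at step 32: cannot move from (6, 11) to (7, 10).

invalid

Correct solution:

┌─┬───┬─────────────────┐
│A│↱ ↓│↱ → ↓            │
│ ╵ ╷ │ ┌─┐ ╶─────────┐ │
│↳ ↑│↓│↑│ │↳ → → → → ↓│ │
│ ┌─┘ │ │ ├─────┐ ╶─┐ │ │
│ │↓ ↲│↑│ │     │   │↓│ │
├─┘ ┌─┘ │ │ ┌─┐ └─┐ │ └─┤
│↓ ↲│↱ ↑│ │ │ │   │ │↳ ↓│
│ ╶─┘ ╶─┘ │ │ └─┐ ├─┴─╴ │
│↳ → ↑    │ │   │ │    ↓│
│ ┌───┬─╴ │ │ ╶─┘ ╵ ┌─╴ │
│ │   │   │ │       │  ↓│
├─┘ ╷ └───┤ └─────┬─┴─┐ │
│   │     │       │   │↓│
│ ╶─┼───╴ └─┐ ╶─┐ ╵ ╷ │ │
│   │       │   │   │ │↓│
├─┐ └───┬─╴ ├─╴ └───┤ │ │
│ │     │   │       │ │↓│
│ ├───╴ │ ┌─┴─────┬─┘ │ │
│ │     │ │       │   │↓│
│ │ ┌─┬─┘ │ ┌───╴ │ ┌─┘ │
│ │ │ │   │ │     │ │↓ ↲│
│ ╵ │ ╵ ╶─┘ │ ╶───┘ │ ╶─┤
│   │       │       │↳ B│
└───┴───────┴───────┴───┘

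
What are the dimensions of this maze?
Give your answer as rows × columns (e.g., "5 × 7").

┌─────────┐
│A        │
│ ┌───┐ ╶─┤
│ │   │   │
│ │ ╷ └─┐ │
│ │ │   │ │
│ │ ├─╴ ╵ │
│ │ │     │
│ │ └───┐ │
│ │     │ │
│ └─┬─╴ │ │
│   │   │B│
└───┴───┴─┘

Counting the maze dimensions:
Rows (vertical): 6
Columns (horizontal): 5
Dimensions: 6 × 5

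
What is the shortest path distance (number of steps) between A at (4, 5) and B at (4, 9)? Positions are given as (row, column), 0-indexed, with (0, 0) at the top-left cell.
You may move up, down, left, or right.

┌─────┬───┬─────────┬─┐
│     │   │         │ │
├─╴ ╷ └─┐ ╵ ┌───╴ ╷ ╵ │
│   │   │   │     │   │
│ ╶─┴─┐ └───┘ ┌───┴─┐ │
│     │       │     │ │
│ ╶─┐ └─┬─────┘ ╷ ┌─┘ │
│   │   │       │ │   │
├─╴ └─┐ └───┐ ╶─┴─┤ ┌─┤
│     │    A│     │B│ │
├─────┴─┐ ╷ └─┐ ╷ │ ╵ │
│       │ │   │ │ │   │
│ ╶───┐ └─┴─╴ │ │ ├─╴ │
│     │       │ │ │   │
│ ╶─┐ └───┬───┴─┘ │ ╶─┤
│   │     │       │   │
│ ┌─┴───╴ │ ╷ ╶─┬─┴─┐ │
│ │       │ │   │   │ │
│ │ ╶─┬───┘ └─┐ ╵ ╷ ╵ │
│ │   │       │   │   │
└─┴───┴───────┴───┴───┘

Finding path from (4, 5) to (4, 9):
Path: (4,5) → (4,4) → (4,3) → (3,3) → (3,2) → (2,2) → (2,1) → (2,0) → (1,0) → (1,1) → (0,1) → (0,2) → (1,2) → (1,3) → (2,3) → (2,4) → (2,5) → (2,6) → (1,6) → (1,7) → (1,8) → (0,8) → (0,9) → (1,9) → (1,10) → (2,10) → (3,10) → (3,9) → (4,9)
Distance: 28 steps

Solution:

┌─────┬───┬─────────┬─┐
│  ↱ ↓│   │      ↱ ↓│ │
├─╴ ╷ └─┐ ╵ ┌───╴ ╷ ╵ │
│↱ ↑│↳ ↓│   │↱ → ↑│↳ ↓│
│ ╶─┴─┐ └───┘ ┌───┴─┐ │
│↑ ← ↰│↳ → → ↑│     │↓│
│ ╶─┐ └─┬─────┘ ╷ ┌─┘ │
│   │↑ ↰│       │ │↓ ↲│
├─╴ └─┐ └───┐ ╶─┴─┤ ┌─┤
│     │↑ ← A│     │B│ │
├─────┴─┐ ╷ └─┐ ╷ │ ╵ │
│       │ │   │ │ │   │
│ ╶───┐ └─┴─╴ │ │ ├─╴ │
│     │       │ │ │   │
│ ╶─┐ └───┬───┴─┘ │ ╶─┤
│   │     │       │   │
│ ┌─┴───╴ │ ╷ ╶─┬─┴─┐ │
│ │       │ │   │   │ │
│ │ ╶─┬───┘ └─┐ ╵ ╷ ╵ │
│ │   │       │   │   │
└─┴───┴───────┴───┴───┘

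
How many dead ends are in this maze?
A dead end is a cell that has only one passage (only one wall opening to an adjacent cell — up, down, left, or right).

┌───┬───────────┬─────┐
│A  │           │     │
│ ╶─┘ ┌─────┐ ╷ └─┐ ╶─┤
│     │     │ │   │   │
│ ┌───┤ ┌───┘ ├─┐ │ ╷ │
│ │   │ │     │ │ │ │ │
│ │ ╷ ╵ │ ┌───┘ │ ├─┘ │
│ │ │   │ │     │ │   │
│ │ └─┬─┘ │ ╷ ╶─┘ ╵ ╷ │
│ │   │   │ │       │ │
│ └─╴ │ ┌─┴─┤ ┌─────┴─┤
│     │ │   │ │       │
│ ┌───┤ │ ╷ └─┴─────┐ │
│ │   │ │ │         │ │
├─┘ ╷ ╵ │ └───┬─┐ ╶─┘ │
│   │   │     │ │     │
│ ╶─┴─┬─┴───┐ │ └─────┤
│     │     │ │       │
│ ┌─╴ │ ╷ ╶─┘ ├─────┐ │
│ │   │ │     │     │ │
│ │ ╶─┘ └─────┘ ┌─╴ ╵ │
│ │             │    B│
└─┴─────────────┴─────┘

Checking each cell for number of passages:

Dead ends found at positions:
  (0, 1)
  (0, 8)
  (0, 10)
  (1, 5)
  (2, 7)
  (2, 9)
  (4, 5)
  (4, 10)
  (5, 6)
  (5, 7)
  (6, 0)
  (6, 9)
  (7, 7)
  (8, 5)
  (10, 0)
  (10, 8)
Total dead ends: 16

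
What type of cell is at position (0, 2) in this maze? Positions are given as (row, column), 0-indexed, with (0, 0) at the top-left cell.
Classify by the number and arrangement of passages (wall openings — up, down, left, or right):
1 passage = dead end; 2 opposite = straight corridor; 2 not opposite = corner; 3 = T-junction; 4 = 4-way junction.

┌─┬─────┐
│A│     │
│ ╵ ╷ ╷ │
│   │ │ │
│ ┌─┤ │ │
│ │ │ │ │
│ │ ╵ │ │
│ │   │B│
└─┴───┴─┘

Checking cell at (0, 2):
Number of passages: 3
Cell type: T-junction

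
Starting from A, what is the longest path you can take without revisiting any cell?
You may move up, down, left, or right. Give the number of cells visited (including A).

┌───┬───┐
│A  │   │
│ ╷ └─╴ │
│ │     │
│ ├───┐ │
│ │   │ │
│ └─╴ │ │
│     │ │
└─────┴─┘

Finding longest simple path using DFS:
Start: (0, 0)
Longest path visits 8 cells
Path: A → down → down → down → right → right → up → left

Solution:

┌───┬───┐
│A  │   │
│ ╷ └─╴ │
│↓│     │
│ ├───┐ │
│↓│B ↰│ │
│ └─╴ │ │
│↳ → ↑│ │
└─────┴─┘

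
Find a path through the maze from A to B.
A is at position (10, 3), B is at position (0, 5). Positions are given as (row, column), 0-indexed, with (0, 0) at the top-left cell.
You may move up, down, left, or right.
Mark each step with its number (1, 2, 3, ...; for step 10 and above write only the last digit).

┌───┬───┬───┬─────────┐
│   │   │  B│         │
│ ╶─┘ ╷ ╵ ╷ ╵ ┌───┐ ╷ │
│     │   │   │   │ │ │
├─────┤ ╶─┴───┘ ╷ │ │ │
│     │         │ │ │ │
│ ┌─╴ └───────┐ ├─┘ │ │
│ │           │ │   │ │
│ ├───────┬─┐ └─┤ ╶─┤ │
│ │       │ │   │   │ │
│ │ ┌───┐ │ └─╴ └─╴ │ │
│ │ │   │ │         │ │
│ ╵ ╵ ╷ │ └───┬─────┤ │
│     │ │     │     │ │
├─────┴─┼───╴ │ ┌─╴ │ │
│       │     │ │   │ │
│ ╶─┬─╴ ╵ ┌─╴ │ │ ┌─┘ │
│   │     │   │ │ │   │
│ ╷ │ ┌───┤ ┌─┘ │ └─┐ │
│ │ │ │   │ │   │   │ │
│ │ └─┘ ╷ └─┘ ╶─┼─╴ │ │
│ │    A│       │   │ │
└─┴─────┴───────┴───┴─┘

Finding the shortest path from (10, 3) to (0, 5):
Path length: 54 steps
Directions: left → left → up → up → left → up → right → right → right → down → right → up → right → right → up → left → left → up → up → left → left → left → down → down → left → up → up → up → up → right → right → down → right → right → right → right → down → right → down → right → right → up → left → up → right → up → up → up → left → left → left → down → left → up

Solution:

┌───┬───┬───┬─────────┐
│   │   │  B│1 0 9 8  │
│ ╶─┘ ╷ ╵ ╷ ╵ ┌───┐ ╷ │
│     │   │3 2│   │7│ │
├─────┤ ╶─┴───┘ ╷ │ │ │
│9 0 1│         │ │6│ │
│ ┌─╴ └───────┐ ├─┘ │ │
│8│  2 3 4 5 6│ │4 5│ │
│ ├───────┬─┐ └─┤ ╶─┤ │
│7│2 1 0 9│ │7 8│3 2│ │
│ │ ┌───┐ │ └─╴ └─╴ │ │
│6│3│   │8│    9 0 1│ │
│ ╵ ╵ ╷ │ └───┬─────┤ │
│5 4  │ │7 6 5│     │ │
├─────┴─┼───╴ │ ┌─╴ │ │
│6 7 8 9│2 3 4│ │   │ │
│ ╶─┬─╴ ╵ ┌─╴ │ │ ┌─┘ │
│5 4│  0 1│   │ │ │   │
│ ╷ │ ┌───┤ ┌─┘ │ └─┐ │
│ │3│ │   │ │   │   │ │
│ │ └─┘ ╷ └─┘ ╶─┼─╴ │ │
│ │2 1 A│       │   │ │
└─┴─────┴───────┴───┴─┘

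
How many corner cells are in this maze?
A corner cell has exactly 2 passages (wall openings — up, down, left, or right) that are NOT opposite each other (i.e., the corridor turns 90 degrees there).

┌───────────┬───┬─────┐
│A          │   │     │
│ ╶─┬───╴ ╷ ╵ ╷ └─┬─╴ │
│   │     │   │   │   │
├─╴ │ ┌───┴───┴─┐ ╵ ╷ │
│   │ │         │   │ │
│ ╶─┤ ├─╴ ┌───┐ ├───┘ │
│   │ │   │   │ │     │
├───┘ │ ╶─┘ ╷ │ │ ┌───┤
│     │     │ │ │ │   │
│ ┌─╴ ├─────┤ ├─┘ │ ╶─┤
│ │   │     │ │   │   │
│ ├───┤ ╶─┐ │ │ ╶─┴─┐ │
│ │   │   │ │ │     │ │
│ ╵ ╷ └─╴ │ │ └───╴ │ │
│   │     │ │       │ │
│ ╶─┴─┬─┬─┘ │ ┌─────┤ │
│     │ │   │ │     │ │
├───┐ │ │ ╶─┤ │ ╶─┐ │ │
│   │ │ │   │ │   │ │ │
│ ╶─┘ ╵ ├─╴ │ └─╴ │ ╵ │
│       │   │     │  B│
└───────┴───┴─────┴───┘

Counting corner cells (2 non-opposite passages):
Total corners: 65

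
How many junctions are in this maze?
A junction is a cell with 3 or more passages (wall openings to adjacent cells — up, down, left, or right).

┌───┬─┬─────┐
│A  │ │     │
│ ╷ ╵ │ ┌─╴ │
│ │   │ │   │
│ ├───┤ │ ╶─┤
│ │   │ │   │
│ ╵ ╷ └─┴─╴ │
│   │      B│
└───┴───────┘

Checking each cell for number of passages:

Junctions found (3+ passages):
Total junctions: 0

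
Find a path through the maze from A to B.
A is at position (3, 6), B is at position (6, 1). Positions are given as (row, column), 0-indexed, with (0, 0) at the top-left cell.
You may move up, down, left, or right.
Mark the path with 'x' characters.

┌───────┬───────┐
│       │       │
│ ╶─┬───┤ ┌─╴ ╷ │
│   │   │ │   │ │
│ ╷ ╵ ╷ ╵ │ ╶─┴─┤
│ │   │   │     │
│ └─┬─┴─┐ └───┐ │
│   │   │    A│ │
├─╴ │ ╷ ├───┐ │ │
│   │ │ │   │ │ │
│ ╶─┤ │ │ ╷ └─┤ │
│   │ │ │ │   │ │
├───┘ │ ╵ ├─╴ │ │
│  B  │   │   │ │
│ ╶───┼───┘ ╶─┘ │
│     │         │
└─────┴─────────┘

Finding the shortest path from (3, 6) to (6, 1):
Path length: 36 steps
Directions: left → left → up → up → up → right → right → down → left → down → right → right → down → down → down → down → down → left → left → up → right → up → left → up → left → down → down → left → up → up → up → left → down → down → down → left

Solution:

┌───────┬───────┐
│       │x x x  │
│ ╶─┬───┤ ┌─╴ ╷ │
│   │   │x│x x│ │
│ ╷ ╵ ╷ ╵ │ ╶─┴─┤
│ │   │  x│x x x│
│ └─┬─┴─┐ └───┐ │
│   │x x│x x A│x│
├─╴ │ ╷ ├───┐ │ │
│   │x│x│x x│ │x│
│ ╶─┤ │ │ ╷ └─┤ │
│   │x│x│x│x x│x│
├───┘ │ ╵ ├─╴ │ │
│  B x│x x│x x│x│
│ ╶───┼───┘ ╶─┘ │
│     │    x x x│
└─────┴─────────┘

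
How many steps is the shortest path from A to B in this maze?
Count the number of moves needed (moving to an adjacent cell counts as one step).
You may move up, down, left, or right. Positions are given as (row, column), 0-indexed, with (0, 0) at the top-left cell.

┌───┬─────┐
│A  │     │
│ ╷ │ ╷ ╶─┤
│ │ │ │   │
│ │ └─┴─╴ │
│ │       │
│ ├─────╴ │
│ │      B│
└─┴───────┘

Using BFS to find shortest path:
Start: (0, 0), End: (3, 4)
Path found:
(0,0) → (0,1) → (1,1) → (2,1) → (2,2) → (2,3) → (2,4) → (3,4)
Number of steps: 7

Solution:

┌───┬─────┐
│A ↓│     │
│ ╷ │ ╷ ╶─┤
│ │↓│ │   │
│ │ └─┴─╴ │
│ │↳ → → ↓│
│ ├─────╴ │
│ │      B│
└─┴───────┘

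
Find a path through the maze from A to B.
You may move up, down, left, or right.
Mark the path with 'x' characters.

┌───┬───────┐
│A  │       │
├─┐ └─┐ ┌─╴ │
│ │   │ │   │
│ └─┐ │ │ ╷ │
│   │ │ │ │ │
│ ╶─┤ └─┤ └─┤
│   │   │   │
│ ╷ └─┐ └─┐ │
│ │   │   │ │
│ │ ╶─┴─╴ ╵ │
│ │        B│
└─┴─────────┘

Finding the shortest path through the maze:
Path length: 10 steps
Directions: right → down → right → down → down → right → down → right → down → right

Solution:

┌───┬───────┐
│A x│       │
├─┐ └─┐ ┌─╴ │
│ │x x│ │   │
│ └─┐ │ │ ╷ │
│   │x│ │ │ │
│ ╶─┤ └─┤ └─┤
│   │x x│   │
│ ╷ └─┐ └─┐ │
│ │   │x x│ │
│ │ ╶─┴─╴ ╵ │
│ │      x B│
└─┴─────────┘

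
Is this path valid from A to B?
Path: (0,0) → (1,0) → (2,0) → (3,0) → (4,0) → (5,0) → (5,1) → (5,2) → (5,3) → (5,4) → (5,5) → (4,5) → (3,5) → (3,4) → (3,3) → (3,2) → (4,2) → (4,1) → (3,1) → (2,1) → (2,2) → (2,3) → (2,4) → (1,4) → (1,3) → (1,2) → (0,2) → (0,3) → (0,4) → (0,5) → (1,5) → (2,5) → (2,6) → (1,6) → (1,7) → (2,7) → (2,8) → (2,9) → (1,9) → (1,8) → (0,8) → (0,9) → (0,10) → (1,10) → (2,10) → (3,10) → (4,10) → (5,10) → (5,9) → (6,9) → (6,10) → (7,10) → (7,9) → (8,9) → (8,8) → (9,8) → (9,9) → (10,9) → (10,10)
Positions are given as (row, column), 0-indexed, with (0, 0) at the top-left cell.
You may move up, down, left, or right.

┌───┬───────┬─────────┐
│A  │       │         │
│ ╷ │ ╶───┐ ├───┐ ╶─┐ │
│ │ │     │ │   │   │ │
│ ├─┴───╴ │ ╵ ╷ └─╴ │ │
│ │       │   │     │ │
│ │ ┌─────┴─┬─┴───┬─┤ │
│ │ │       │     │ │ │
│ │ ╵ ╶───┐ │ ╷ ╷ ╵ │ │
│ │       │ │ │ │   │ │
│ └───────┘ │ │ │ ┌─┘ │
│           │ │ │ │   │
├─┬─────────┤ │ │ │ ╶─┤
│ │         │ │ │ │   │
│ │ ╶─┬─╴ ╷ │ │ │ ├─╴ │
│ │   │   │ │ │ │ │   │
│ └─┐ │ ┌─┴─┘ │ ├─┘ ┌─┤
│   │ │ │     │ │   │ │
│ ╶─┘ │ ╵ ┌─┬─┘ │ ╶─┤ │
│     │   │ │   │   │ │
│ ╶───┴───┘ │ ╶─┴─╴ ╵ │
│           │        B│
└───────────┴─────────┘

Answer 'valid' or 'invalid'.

Checking path validity:
Result: All consecutive moves are passable.

valid

Correct solution:

┌───┬───────┬─────────┐
│A  │↱ → → ↓│    ↱ → ↓│
│ ╷ │ ╶───┐ ├───┐ ╶─┐ │
│↓│ │↑ ← ↰│↓│↱ ↓│↑ ↰│↓│
│ ├─┴───╴ │ ╵ ╷ └─╴ │ │
│↓│↱ → → ↑│↳ ↑│↳ → ↑│↓│
│ │ ┌─────┴─┬─┴───┬─┤ │
│↓│↑│↓ ← ← ↰│     │ │↓│
│ │ ╵ ╶───┐ │ ╷ ╷ ╵ │ │
│↓│↑ ↲    │↑│ │ │   │↓│
│ └───────┘ │ │ │ ┌─┘ │
│↳ → → → → ↑│ │ │ │↓ ↲│
├─┬─────────┤ │ │ │ ╶─┤
│ │         │ │ │ │↳ ↓│
│ │ ╶─┬─╴ ╷ │ │ │ ├─╴ │
│ │   │   │ │ │ │ │↓ ↲│
│ └─┐ │ ┌─┴─┘ │ ├─┘ ┌─┤
│   │ │ │     │ │↓ ↲│ │
│ ╶─┘ │ ╵ ┌─┬─┘ │ ╶─┤ │
│     │   │ │   │↳ ↓│ │
│ ╶───┴───┘ │ ╶─┴─╴ ╵ │
│           │      ↳ B│
└───────────┴─────────┘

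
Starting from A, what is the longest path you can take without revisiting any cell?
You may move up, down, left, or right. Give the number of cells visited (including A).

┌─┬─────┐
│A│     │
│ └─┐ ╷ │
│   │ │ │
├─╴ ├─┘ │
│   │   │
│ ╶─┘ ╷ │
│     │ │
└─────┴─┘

Finding longest simple path using DFS:
Start: (0, 0)
Longest path visits 14 cells
Path: A → down → right → down → left → down → right → right → up → right → up → up → left → down

Solution:

┌─┬─────┐
│A│  ↓ ↰│
│ └─┐ ╷ │
│↳ ↓│B│↑│
├─╴ ├─┘ │
│↓ ↲│↱ ↑│
│ ╶─┘ ╷ │
│↳ → ↑│ │
└─────┴─┘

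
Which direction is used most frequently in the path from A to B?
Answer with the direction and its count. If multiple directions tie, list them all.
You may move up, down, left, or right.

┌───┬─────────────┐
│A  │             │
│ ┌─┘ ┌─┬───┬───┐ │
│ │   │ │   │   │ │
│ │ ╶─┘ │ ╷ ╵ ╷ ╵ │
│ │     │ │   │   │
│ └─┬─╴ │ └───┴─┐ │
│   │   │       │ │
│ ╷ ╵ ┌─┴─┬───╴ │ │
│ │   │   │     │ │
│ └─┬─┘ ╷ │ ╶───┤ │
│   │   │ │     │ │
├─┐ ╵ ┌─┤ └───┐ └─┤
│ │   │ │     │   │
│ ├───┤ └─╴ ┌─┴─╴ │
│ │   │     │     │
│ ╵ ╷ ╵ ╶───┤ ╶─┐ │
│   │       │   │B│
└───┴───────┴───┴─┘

Directions: down, down, down, right, down, right, up, right, up, left, left, up, right, up, right, right, right, right, right, right, down, down, left, up, left, down, left, up, left, down, down, right, right, right, down, left, left, down, right, right, down, right, down, down
Counts: {'down': 14, 'right': 16, 'up': 6, 'left': 8}
Most common: right (16 times)

Solution:

┌───┬─────────────┐
│A  │↱ → → → → → ↓│
│ ┌─┘ ┌─┬───┬───┐ │
│↓│↱ ↑│ │↓ ↰│↓ ↰│↓│
│ │ ╶─┘ │ ╷ ╵ ╷ ╵ │
│↓│↑ ← ↰│↓│↑ ↲│↑ ↲│
│ └─┬─╴ │ └───┴─┐ │
│↳ ↓│↱ ↑│↳ → → ↓│ │
│ ╷ ╵ ┌─┴─┬───╴ │ │
│ │↳ ↑│   │↓ ← ↲│ │
│ └─┬─┘ ╷ │ ╶───┤ │
│   │   │ │↳ → ↓│ │
├─┐ ╵ ┌─┤ └───┐ └─┤
│ │   │ │     │↳ ↓│
│ ├───┤ └─╴ ┌─┴─╴ │
│ │   │     │    ↓│
│ ╵ ╷ ╵ ╶───┤ ╶─┐ │
│   │       │   │B│
└───┴───────┴───┴─┘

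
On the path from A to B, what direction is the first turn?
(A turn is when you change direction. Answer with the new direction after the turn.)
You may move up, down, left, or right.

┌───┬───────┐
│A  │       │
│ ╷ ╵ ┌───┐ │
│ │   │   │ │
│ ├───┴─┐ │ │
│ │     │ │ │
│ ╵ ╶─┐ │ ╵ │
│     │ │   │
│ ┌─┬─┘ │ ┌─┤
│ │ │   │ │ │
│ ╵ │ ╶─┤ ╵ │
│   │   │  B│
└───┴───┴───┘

Directions: right, down, right, up, right, right, right, down, down, down, left, down, down, right
First turn direction: down

Solution:

┌───┬───────┐
│A ↓│↱ → → ↓│
│ ╷ ╵ ┌───┐ │
│ │↳ ↑│   │↓│
│ ├───┴─┐ │ │
│ │     │ │↓│
│ ╵ ╶─┐ │ ╵ │
│     │ │↓ ↲│
│ ┌─┬─┘ │ ┌─┤
│ │ │   │↓│ │
│ ╵ │ ╶─┤ ╵ │
│   │   │↳ B│
└───┴───┴───┘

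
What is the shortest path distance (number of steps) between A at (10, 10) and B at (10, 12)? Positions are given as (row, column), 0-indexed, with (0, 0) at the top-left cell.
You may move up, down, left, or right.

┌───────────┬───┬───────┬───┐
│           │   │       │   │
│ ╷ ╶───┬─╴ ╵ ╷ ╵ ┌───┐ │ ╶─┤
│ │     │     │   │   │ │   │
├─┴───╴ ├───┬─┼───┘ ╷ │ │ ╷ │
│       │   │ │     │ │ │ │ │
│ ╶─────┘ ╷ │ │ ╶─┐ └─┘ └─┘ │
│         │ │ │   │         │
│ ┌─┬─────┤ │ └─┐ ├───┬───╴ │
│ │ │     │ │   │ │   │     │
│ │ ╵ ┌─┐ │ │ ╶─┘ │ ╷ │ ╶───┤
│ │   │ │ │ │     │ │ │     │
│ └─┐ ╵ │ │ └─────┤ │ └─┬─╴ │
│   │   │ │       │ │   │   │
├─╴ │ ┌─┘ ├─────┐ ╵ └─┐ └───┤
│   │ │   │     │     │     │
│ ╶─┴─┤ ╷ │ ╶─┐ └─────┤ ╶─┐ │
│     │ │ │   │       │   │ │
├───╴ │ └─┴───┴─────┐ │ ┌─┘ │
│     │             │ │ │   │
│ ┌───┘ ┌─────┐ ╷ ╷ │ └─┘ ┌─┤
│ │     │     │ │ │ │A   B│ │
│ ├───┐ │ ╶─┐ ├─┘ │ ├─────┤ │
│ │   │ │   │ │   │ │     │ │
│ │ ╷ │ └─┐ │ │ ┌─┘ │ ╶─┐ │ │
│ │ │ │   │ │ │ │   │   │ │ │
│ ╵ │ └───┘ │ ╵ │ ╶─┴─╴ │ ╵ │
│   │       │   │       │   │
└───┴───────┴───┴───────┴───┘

Finding path from (10, 10) to (10, 12):
Path: (10,10) → (10,11) → (10,12)
Distance: 2 steps

Solution:

┌───────────┬───┬───────┬───┐
│           │   │       │   │
│ ╷ ╶───┬─╴ ╵ ╷ ╵ ┌───┐ │ ╶─┤
│ │     │     │   │   │ │   │
├─┴───╴ ├───┬─┼───┘ ╷ │ │ ╷ │
│       │   │ │     │ │ │ │ │
│ ╶─────┘ ╷ │ │ ╶─┐ └─┘ └─┘ │
│         │ │ │   │         │
│ ┌─┬─────┤ │ └─┐ ├───┬───╴ │
│ │ │     │ │   │ │   │     │
│ │ ╵ ┌─┐ │ │ ╶─┘ │ ╷ │ ╶───┤
│ │   │ │ │ │     │ │ │     │
│ └─┐ ╵ │ │ └─────┤ │ └─┬─╴ │
│   │   │ │       │ │   │   │
├─╴ │ ┌─┘ ├─────┐ ╵ └─┐ └───┤
│   │ │   │     │     │     │
│ ╶─┴─┤ ╷ │ ╶─┐ └─────┤ ╶─┐ │
│     │ │ │   │       │   │ │
├───╴ │ └─┴───┴─────┐ │ ┌─┘ │
│     │             │ │ │   │
│ ┌───┘ ┌─────┐ ╷ ╷ │ └─┘ ┌─┤
│ │     │     │ │ │ │A → B│ │
│ ├───┐ │ ╶─┐ ├─┘ │ ├─────┤ │
│ │   │ │   │ │   │ │     │ │
│ │ ╷ │ └─┐ │ │ ┌─┘ │ ╶─┐ │ │
│ │ │ │   │ │ │ │   │   │ │ │
│ ╵ │ └───┘ │ ╵ │ ╶─┴─╴ │ ╵ │
│   │       │   │       │   │
└───┴───────┴───┴───────┴───┘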